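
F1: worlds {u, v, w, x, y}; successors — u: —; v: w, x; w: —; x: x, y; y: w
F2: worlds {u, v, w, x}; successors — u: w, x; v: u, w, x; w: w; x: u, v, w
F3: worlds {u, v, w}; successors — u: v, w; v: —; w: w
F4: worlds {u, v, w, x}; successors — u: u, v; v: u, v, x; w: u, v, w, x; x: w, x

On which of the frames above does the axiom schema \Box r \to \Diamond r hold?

The schema corresponds to seriality: \forall x \exists y Rxy.
F1: fails — world u has no successor.
F2: condition met.
F3: fails — world v has no successor.
F4: condition met.
Valid on: F2, F4.

F2, F4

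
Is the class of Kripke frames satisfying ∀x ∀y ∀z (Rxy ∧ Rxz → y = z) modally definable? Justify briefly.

Yes — defined by ◇q → □q

This is a Sahlqvist condition; the CD axiom ◇q → □q defines it.
Suppose ◇q→□q is valid. Take Rxy, Rxz and set V(q)={y}. Then ◇q at x, so □q at x, so q at z, i.e. z=y.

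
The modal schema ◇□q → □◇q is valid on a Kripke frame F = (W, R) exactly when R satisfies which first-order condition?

convergence

This is the .2 axiom.
Its frame correspondent is convergence — ∀x ∀y ∀z (Rxy ∧ Rxz → ∃w (Ryw ∧ Rzw)).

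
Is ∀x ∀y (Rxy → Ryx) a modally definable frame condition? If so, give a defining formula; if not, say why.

Yes — defined by r → □◇r

Yes: it is symmetry, defined by the B schema r → □◇r.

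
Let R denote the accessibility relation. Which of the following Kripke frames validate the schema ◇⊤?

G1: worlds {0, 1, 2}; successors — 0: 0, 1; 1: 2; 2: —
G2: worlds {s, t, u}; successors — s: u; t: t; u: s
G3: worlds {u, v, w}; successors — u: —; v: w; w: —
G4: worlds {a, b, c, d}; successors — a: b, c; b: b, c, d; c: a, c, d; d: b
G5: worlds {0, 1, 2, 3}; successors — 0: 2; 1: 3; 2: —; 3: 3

The schema corresponds to seriality: ∀x ∃y Rxy.
G1: fails — world 2 has no successor.
G2: satisfies the condition.
G3: fails — world u has no successor.
G4: satisfies the condition.
G5: fails — world 2 has no successor.

G2, G4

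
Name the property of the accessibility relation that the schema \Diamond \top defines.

seriality: \forall x \exists y Rxy

◇⊤ holds at w iff w has a successor, so frame-validity of ◇⊤ is exactly seriality. Equivalently via □r → ◇r:
Suppose □r→◇r is valid. At any x set V(r)=W. Then □r at x, so ◇r at x, so x has a successor.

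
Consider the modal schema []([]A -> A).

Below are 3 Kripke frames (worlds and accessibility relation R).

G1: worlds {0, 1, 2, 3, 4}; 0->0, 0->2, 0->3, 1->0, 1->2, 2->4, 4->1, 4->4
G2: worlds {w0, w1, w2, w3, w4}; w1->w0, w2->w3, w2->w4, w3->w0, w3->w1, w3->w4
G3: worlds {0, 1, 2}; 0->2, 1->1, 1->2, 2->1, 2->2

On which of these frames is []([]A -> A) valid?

G3

This is the axiom for shift-reflexivity; its first-order frame correspondent is forall x forall y (Rxy -> Ryy).
G1: fails — R02 but not R22.
G2: fails — Rw1w0 but not Rw0w0.
G3: ✓.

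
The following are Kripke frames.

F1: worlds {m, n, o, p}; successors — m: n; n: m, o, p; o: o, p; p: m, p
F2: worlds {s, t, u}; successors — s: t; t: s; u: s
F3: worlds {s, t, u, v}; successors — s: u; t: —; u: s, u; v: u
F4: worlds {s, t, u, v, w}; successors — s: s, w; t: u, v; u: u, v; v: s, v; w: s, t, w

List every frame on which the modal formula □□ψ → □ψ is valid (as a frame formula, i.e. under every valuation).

The schema corresponds to density: ∀x ∀y (Rxy → ∃z (Rxz ∧ Rzy)).
F1: fails — Rmn but no z with Rmz and Rzn.
F2: fails — Rus but no z with Ruz and Rzs.
F3: satisfies the condition.
F4: satisfies the condition.

F3, F4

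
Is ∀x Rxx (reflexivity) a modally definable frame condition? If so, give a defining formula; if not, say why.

Yes, by □r → r

Yes: it is reflexivity, defined by the T schema □r → r.
Suppose □r→r is valid. At any x set V(r)={w : Rxw}. Then □r holds at x, so r holds at x, i.e. Rxx.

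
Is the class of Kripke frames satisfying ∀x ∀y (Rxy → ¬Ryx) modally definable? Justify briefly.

If a class were modally definable it would be closed under surjective bounded morphisms (Goldblatt–Thomason).
The 5-cycle (worlds w0,w1,w2,w3,w4 with w0→w1→w2→w3→w4→w0) is asymmetric. Mapping every world to a single reflexive point • is a surjective bounded morphism, and the reflexive point is not asymmetric (R•• but asymmetry requires ¬R••).
Hence asymmetry is not modally definable.

No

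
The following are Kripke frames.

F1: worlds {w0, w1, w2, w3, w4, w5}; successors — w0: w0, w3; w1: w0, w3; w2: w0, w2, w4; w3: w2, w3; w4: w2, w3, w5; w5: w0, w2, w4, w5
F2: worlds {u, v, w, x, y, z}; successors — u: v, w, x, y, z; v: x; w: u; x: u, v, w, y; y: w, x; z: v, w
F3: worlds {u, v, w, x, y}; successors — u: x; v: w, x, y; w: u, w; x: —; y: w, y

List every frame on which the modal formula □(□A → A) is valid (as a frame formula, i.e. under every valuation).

This is the axiom for shift-reflexivity; its first-order frame correspondent is ∀x ∀y (Rxy → Ryy).
F1: fails — Rw2w4 but not Rw4w4.
F2: fails — Ruv but not Rvv.
F3: fails — Rwu but not Ruu.

none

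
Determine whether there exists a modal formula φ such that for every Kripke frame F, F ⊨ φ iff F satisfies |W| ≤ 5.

Not modally definable

Any modally definable frame class is closed under disjoint unions.
Any modal formula valid on each of 6 disjoint one-world frames is valid on their disjoint union (validity is preserved under disjoint unions). Each one-world frame has |W|=1≤5, but the union has |W|=6.
Hence having at most 5 worlds is not modally definable.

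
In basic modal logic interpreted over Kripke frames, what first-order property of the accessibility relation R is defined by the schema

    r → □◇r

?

Symmetry

This is the B axiom.
Its frame correspondent is symmetry — ∀x ∀y (Rxy → Ryx).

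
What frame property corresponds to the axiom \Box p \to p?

reflexivity

This is the T axiom.
Its frame correspondent is reflexivity — \forall x Rxx.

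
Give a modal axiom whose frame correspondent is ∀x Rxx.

This is reflexivity; the standard corresponding axiom is T: □p → p.
Suppose □p→p is valid. At any x set V(p)={w : Rxw}. Then □p holds at x, so p holds at x, i.e. Rxx.

□p → p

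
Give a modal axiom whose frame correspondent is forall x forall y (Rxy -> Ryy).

□(□s → s)

The condition is shift-reflexivity. The T□ schema □(□s → s) defines it.
Suppose □(□s→s) is valid. Take Rxy and set V(s)={w : Ryw}. Then at y, □s holds; since □(□s→s) at x, □s→s at y, so s at y, i.e. Ryy.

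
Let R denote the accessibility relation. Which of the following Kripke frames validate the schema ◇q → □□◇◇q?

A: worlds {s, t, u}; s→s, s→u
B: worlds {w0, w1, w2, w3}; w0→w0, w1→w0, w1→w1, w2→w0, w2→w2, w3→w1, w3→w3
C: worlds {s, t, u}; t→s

Frame correspondent (Sahlqvist): ∀x ∀y ∀z ((xRy ∧ xR²z) → ∃w (y = w ∧ zR²w)) — i.e. a generalized confluence (Geach) condition.
A: fails — sRs, sR²u but no w with s=w and uR²w.
B: fails — w1Rw1, w1R²w0 but no w with w1=w and w0R²w.
C: holds.

C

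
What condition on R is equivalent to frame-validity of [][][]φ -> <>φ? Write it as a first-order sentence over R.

forall x exists w (x R^3 w & xRw)

This is a Sahlqvist (Geach-type) schema ◇^0□^3φ → □^0◇^1φ.
First-order correspondent: forall x exists w (x R^3 w & xRw).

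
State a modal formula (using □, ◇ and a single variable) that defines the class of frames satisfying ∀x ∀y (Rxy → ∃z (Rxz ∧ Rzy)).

A defining formula is □□q → □q (the C4 axiom).

□□q → □q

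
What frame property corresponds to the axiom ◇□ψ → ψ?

This is frame-equivalent to ψ → □◇ψ (substitute ¬ψ for ψ and contrapose).
Suppose ψ→□◇ψ is valid. Take Rxy and set V(ψ)={x}. Then ψ at x, so □◇ψ at x, so ◇ψ at y, so some z with Ryz has ψ; z=x, i.e. Ryx.

symmetry: ∀x ∀y (Rxy → Ryx)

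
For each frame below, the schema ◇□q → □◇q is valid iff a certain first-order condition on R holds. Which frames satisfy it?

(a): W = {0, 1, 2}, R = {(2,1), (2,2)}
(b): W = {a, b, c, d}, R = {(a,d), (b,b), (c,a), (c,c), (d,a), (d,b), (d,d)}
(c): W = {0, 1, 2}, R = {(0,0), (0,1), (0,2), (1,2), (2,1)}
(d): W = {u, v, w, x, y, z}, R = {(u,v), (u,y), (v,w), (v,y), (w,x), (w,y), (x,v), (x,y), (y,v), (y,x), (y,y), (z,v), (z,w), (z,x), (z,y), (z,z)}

This is the axiom for convergence; its first-order frame correspondent is ∀x ∀y ∀z (Rxy ∧ Rxz → ∃w (Ryw ∧ Rzw)).
(a): fails — R22 and R21 but 2 and 1 have no common successor.
(b): fails — Rcc and Rca but c and a have no common successor.
(c): fails — R02 and R01 but 2 and 1 have no common successor.
(d): condition met.
Valid on: (d).

(d)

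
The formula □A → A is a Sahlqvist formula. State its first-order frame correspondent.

reflexivity: ∀x Rxx

Suppose □A→A is valid. At any x set V(A)={w : Rxw}. Then □A holds at x, so A holds at x, i.e. Rxx.
Conversely, any frame satisfying ∀x Rxx validates the schema.
So the correspondent is reflexivity.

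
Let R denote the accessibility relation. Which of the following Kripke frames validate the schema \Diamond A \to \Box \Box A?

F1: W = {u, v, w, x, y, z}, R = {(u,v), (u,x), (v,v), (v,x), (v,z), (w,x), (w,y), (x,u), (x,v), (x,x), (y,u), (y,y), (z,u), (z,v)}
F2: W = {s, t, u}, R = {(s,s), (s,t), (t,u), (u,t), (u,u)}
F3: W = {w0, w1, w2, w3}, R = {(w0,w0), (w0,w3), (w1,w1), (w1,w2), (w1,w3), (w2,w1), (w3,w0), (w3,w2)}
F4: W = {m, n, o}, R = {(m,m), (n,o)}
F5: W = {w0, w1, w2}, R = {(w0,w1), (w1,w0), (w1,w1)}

F4

The schema corresponds to a generalized confluence (Geach) condition: \forall x \forall y \forall z ((xRy \wedge x R^2 z) \to \exists w (y = w \wedge z = w)).
F1: fails — uRv, uR²u but v ≠ u.
F2: fails — sRs, sR²t but s ≠ t.
F3: fails — w0Rw0, w0R²w2 but w0 ≠ w2.
F4: satisfies the condition.
F5: fails — w0Rw1, w0R²w0 but w1 ≠ w0.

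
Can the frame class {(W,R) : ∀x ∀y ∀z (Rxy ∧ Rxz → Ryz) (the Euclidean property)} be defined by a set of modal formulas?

Yes: it is the Euclidean property, defined by the 5 schema ◇q → □◇q.
Suppose ◇q→□◇q is valid. Take Rxy, Rxz and set V(q)={y}. Then ◇q at x, so □◇q at x, so ◇q at z, so some w with Rzw has q; w=y, i.e. Rzy. By symmetry of the argument, Ryz.

Yes — defined by ◇q → □◇q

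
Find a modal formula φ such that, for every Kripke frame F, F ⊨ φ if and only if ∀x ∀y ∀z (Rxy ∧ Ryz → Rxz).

□r → □□r

The condition is transitivity. The 4 schema □r → □□r defines it.
Suppose □r→□□r is valid. Take Rxy, Ryz and set V(r)={w : Rxw}. Then □r at x, so □□r at x, so □r at y, so r at z, i.e. Rxz.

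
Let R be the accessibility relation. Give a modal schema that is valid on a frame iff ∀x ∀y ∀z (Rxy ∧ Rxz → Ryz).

◇q → □◇q

A defining formula is ◇q → □◇q (the 5 axiom).
Suppose ◇q→□◇q is valid. Take Rxy, Rxz and set V(q)={y}. Then ◇q at x, so □◇q at x, so ◇q at z, so some w with Rzw has q; w=y, i.e. Rzy. By symmetry of the argument, Ryz.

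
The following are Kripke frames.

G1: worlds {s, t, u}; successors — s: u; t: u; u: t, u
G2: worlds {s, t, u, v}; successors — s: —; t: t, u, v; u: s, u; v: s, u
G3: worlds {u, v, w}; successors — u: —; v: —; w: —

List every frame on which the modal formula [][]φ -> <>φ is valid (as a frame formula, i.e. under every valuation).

G1

This is the axiom for a generalized confluence (Geach) condition; its first-order frame correspondent is forall x exists w (x R^2 w & xRw).
G1: ✓.
G2: fails — at s but no w with sR²w and sRw.
G3: fails — at u but no t with uR²t and uRt.
Valid on: G1.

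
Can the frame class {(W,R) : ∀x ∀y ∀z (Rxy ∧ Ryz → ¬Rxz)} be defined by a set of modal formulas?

If a class were modally definable it would be closed under surjective bounded morphisms (Goldblatt–Thomason).
The 5-cycle (worlds s,t,u,v,w with s→t→u→v→w→s) is intransitive. Mapping every world to a single reflexive point • is a surjective bounded morphism; the reflexive point is not intransitive (R••∧R•• but R••).
So no modal formula (or set of formulas) defines exactly the intransitive frames.

Not modally definable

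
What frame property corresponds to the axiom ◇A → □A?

This schema is the CD axiom.
Its frame correspondent is partial functionality — ∀x ∀y ∀z (Rxy ∧ Rxz → y = z).

Partial functionality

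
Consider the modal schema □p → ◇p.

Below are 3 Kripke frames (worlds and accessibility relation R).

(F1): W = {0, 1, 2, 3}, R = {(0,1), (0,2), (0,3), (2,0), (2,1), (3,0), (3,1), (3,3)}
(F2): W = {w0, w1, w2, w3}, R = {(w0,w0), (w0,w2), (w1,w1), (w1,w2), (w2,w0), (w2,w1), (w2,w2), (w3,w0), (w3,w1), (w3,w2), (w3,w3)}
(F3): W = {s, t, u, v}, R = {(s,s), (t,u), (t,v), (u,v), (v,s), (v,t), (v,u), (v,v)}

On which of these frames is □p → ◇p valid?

The schema corresponds to seriality: ∀x ∃y Rxy.
(F1): fails — world 1 has no successor.
(F2): holds.
(F3): holds.

(F2), (F3)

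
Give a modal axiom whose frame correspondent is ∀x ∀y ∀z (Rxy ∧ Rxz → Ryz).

This is the Euclidean property; the standard corresponding axiom is 5: ◇ψ → □◇ψ.

◇ψ → □◇ψ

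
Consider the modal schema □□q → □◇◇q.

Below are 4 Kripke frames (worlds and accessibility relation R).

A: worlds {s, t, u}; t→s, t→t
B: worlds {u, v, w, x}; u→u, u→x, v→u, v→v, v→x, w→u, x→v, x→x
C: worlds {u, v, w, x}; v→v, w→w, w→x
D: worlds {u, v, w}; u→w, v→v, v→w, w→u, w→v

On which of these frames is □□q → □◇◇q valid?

Frame correspondent (Sahlqvist): ∀x ∀z (xRz → ∃w (xR²w ∧ zR²w)) — i.e. a generalized confluence (Geach) condition.
A: fails — tRs but no w with tR²w and sR²w.
B: satisfies the condition.
C: fails — wRx but no t with wR²t and xR²t.
D: satisfies the condition.

B, D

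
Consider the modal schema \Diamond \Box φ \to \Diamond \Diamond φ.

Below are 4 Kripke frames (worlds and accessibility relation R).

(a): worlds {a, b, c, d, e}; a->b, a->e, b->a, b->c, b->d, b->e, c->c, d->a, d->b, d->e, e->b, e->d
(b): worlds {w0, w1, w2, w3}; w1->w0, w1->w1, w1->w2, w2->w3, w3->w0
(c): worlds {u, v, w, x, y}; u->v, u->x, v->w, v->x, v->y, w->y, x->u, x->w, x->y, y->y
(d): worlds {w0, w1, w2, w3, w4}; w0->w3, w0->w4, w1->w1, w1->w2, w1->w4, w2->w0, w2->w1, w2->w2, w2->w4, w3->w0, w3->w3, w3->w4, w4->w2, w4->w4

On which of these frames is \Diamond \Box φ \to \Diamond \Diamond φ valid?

Frame correspondent (Sahlqvist): \forall x \forall y (xRy \to \exists w (yRw \wedge x R^2 w)) — i.e. a generalized confluence (Geach) condition.
(a): ✓.
(b): fails — w1Rw0 but no w with w0Rw and w1R²w.
(c): ✓.
(d): ✓.

(a), (c), (d)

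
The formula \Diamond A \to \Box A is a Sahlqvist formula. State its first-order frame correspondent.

Suppose ◇A→□A is valid. Take Rxy, Rxz and set V(A)={y}. Then ◇A at x, so □A at x, so A at z, i.e. z=y.

partial functionality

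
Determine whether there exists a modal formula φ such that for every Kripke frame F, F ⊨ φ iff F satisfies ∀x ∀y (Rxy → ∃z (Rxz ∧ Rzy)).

Yes: it is density, defined by the C4 schema □□r → □r.
Suppose □□r→□r is valid. Take Rxy and set V(r)={w : xR²w}. Then □□r at x, so □r at x, so r at y, i.e. ∃z(Rxz∧Rzy).

Yes — defined by □□r → □r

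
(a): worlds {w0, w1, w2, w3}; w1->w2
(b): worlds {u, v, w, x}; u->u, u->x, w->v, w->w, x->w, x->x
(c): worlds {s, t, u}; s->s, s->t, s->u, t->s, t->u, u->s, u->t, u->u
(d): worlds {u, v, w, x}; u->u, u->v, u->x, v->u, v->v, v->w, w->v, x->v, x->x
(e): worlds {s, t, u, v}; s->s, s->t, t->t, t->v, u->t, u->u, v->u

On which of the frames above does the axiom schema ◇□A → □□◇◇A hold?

(a), (c), (d), (e)

The schema corresponds to a generalized confluence (Geach) condition: ∀x ∀y ∀z ((xRy ∧ xR²z) → ∃w (yRw ∧ zR²w)).
(a): holds.
(b): fails — uRu, uR²w but no t with uRt and wR²t.
(c): holds.
(d): holds.
(e): holds.
Valid on: (a), (c), (d), (e).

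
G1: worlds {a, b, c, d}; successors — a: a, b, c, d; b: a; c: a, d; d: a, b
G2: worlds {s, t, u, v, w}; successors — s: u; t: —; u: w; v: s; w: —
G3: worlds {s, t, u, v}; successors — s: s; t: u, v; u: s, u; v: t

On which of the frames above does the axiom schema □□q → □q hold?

Frame correspondent (Sahlqvist): ∀x ∀y (Rxy → ∃z (Rxz ∧ Rzy)) — i.e. density.
G1: holds.
G2: fails — Rsu but no z with Rsz and Rzu.
G3: fails — Rtv but no z with Rtz and Rzv.
Valid on: G1.

G1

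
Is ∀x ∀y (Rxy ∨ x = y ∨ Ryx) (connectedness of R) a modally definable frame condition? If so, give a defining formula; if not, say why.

If a class were modally definable it would be closed under disjoint unions (Goldblatt–Thomason).
Take 2 disjoint single-world reflexive frames: each is trivially connected, but their disjoint union has 2 worlds with no edge between distinct components, so it is not connected.
So the class is not modally definable.

Not definable by any modal formula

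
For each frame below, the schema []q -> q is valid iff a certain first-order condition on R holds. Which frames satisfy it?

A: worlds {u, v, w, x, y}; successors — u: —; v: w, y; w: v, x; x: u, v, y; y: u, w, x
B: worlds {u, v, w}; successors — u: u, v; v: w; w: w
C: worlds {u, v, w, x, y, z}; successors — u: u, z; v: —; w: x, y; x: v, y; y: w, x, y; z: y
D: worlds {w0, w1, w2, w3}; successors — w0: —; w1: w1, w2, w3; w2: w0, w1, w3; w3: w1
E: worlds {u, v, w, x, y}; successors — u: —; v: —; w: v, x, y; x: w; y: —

none

The schema corresponds to reflexivity: forall x Rxx.
A: fails — world u does not see itself.
B: fails — world v does not see itself.
C: fails — world v does not see itself.
D: fails — world w0 does not see itself.
E: fails — world u does not see itself.
Valid on no frame.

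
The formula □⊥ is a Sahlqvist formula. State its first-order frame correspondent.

□⊥ is valid iff no world has any successor (otherwise □⊥ fails at any world with one).
Conversely, any frame satisfying ∀x ∀y ¬Rxy validates the schema.
Frame condition: ∀x ∀y ¬Rxy.

emptiness of R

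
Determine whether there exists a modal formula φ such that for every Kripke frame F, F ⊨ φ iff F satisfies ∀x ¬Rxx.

If a class were modally definable it would be closed under surjective bounded morphisms (Goldblatt–Thomason).
The 2-cycle (worlds w0,w1 with w0→w1→w0) is irreflexive, and the map sending every world to a single reflexive point • is a surjective bounded morphism (forth: every edge maps to (•,•); back: every world has a successor). So any modal formula valid on the 2-cycle is also valid on the reflexive point, which is not irreflexive.
So no modal formula (or set of formulas) defines exactly the irreflexive frames.

No — not modally definable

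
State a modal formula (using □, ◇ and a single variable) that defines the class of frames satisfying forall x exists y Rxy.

The condition is seriality. The D schema □ψ → ◇ψ defines it.

□ψ → ◇ψ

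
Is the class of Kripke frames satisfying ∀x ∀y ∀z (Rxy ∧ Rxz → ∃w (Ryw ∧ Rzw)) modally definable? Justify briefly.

This is a Sahlqvist condition; the .2 axiom ◇□q → □◇q defines it.

Definable; ◇□q → □◇q defines it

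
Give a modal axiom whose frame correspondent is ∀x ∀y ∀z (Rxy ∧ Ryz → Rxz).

□s → □□s

The condition is transitivity. The 4 schema □s → □□s defines it.
Suppose □s→□□s is valid. Take Rxy, Ryz and set V(s)={w : Rxw}. Then □s at x, so □□s at x, so □s at y, so s at z, i.e. Rxz.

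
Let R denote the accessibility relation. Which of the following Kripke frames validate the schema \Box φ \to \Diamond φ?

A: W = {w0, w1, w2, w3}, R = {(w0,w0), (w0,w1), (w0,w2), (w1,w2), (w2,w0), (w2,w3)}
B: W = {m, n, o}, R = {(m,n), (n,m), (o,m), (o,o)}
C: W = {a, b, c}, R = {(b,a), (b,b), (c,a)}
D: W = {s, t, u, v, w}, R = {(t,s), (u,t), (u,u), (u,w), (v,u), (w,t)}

This is the axiom for seriality; its first-order frame correspondent is \forall x \exists y Rxy.
A: fails — world w3 has no successor.
B: holds.
C: fails — world a has no successor.
D: fails — world s has no successor.
Valid on: B.

B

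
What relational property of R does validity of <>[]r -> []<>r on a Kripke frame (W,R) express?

Suppose ◇□r→□◇r is valid. Take Rxy, Rxz and set V(r)={w : Ryw}. Then □r at y so ◇□r at x, so □◇r at x, so ◇r at z, giving w with Rzw and Ryw.

convergence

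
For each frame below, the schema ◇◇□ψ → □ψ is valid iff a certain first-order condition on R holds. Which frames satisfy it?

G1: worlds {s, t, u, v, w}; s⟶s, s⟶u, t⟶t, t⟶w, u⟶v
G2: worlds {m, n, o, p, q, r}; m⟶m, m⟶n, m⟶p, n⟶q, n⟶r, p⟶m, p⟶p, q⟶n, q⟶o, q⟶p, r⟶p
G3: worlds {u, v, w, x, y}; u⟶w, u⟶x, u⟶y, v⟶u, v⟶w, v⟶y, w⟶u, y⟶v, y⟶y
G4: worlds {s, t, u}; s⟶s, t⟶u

This is the axiom for a generalized confluence (Geach) condition; its first-order frame correspondent is ∀x ∀y ∀z ((xR²y ∧ xRz) → ∃w (yRw ∧ z = w)).
G1: fails — sR²u, sRs but no w* with uRw* and s=w*.
G2: fails — mR²n, mRm but no w with nRw and m=w.
G3: fails — uR²v, uRx but no t with vRt and x=t.
G4: condition met.

G4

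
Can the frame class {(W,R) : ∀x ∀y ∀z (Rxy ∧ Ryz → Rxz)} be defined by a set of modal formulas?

Yes: it is transitivity, defined by the 4 schema □q → □□q.
Suppose □q→□□q is valid. Take Rxy, Ryz and set V(q)={w : Rxw}. Then □q at x, so □□q at x, so □q at y, so q at z, i.e. Rxz.

Yes, by □q → □□q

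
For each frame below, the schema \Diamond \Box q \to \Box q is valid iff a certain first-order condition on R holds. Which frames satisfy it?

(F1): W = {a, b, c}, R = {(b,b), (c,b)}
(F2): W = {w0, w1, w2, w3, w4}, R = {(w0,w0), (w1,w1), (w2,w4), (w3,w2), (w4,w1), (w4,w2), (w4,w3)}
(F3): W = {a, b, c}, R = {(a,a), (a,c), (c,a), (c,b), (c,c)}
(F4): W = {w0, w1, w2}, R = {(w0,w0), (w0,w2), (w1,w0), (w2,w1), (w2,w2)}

(F1)

This is the axiom for the Euclidean property; its first-order frame correspondent is \forall x \forall y \forall z (Rxy \wedge Rxz \to Ryz).
(F1): holds.
(F2): fails — Rw2w4 and Rw2w4 but not Rw4w4.
(F3): fails — Rcb and Rcc but not Rbc.
(F4): fails — Rw0w2 and Rw0w0 but not Rw2w0.
Valid on: (F1).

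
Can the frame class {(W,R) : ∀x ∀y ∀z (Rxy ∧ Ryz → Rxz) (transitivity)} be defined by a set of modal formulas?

Yes — defined by □q → □□q

The condition is transitivity. A defining modal formula is □q → □□q.
Suppose □q→□□q is valid. Take Rxy, Ryz and set V(q)={w : Rxw}. Then □q at x, so □□q at x, so □q at y, so q at z, i.e. Rxz.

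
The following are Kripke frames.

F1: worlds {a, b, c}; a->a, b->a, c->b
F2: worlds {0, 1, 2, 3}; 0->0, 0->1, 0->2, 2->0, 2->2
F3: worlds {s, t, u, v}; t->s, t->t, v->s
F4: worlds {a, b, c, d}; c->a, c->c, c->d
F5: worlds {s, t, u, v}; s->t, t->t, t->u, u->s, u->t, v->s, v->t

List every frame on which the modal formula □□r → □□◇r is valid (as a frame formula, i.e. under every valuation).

The schema corresponds to a generalized confluence (Geach) condition: ∀x ∀z (xR²z → ∃w (xR²w ∧ zRw)).
F1: holds.
F2: fails — 0R²1 but no w with 0R²w and 1Rw.
F3: fails — tR²s but no w with tR²w and sRw.
F4: fails — cR²a but no w with cR²w and aRw.
F5: holds.
Valid on: F1, F5.

F1, F5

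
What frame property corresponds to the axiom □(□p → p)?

Shift-reflexivity

This schema is the T□ axiom.
It corresponds to shift-reflexivity: ∀x ∀y (Rxy → Ryy).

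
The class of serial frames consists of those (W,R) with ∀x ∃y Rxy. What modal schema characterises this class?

A defining formula is □ψ → ◇ψ (the D axiom).
Suppose □ψ→◇ψ is valid. At any x set V(ψ)=W. Then □ψ at x, so ◇ψ at x, so x has a successor.

□ψ → ◇ψ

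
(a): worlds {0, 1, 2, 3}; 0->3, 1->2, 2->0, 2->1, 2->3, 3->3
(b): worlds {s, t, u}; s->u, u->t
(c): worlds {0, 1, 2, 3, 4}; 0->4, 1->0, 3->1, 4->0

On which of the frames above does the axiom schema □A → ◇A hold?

(a)

This is the axiom for seriality; its first-order frame correspondent is ∀x ∃y Rxy.
(a): ✓.
(b): fails — world t has no successor.
(c): fails — world 2 has no successor.
Valid on: (a).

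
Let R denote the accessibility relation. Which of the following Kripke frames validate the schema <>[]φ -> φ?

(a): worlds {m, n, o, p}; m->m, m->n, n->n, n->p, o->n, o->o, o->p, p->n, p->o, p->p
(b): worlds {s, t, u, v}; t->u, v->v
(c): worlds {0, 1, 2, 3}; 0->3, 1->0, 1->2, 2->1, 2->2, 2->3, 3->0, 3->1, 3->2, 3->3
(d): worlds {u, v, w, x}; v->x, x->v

This is the axiom for symmetry; its first-order frame correspondent is forall x forall y (Rxy -> Ryx).
(a): fails — Ron but not Rno.
(b): fails — Rtu but not Rut.
(c): fails — R10 but not R01.
(d): satisfies the condition.
Valid on: (d).

(d)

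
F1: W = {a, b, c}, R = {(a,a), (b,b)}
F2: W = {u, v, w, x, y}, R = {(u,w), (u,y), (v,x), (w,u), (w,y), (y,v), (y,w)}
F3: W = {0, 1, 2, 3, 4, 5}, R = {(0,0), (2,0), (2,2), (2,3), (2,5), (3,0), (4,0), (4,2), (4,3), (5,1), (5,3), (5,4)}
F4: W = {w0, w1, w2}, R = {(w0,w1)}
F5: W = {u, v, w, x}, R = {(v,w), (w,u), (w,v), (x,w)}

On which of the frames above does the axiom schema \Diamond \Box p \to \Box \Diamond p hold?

This is the axiom for convergence; its first-order frame correspondent is \forall x \forall y \forall z (Rxy \wedge Rxz \to \exists w (Ryw \wedge Rzw)).
F1: satisfies the condition.
F2: fails — Ruw and Ruy but w and y have no common successor.
F3: fails — R25 and R23 but 5 and 3 have no common successor.
F4: fails — Rw0w1 and Rw0w1 but w1 and w1 have no common successor.
F5: fails — Rwu and Rwu but u and u have no common successor.
Valid on: F1.

F1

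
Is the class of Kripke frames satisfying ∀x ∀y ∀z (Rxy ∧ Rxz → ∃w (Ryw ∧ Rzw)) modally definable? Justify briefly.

This is a Sahlqvist condition; the .2 axiom ◇□q → □◇q defines it.
Suppose ◇□q→□◇q is valid. Take Rxy, Rxz and set V(q)={w : Ryw}. Then □q at y so ◇□q at x, so □◇q at x, so ◇q at z, giving w with Rzw and Ryw.

Yes, by ◇□q → □◇q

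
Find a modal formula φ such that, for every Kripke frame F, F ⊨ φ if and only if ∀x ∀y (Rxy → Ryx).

This is symmetry; the standard corresponding axiom is B: ψ → □◇ψ.
Suppose ψ→□◇ψ is valid. Take Rxy and set V(ψ)={x}. Then ψ at x, so □◇ψ at x, so ◇ψ at y, so some z with Ryz has ψ; z=x, i.e. Ryx.

ψ → □◇ψ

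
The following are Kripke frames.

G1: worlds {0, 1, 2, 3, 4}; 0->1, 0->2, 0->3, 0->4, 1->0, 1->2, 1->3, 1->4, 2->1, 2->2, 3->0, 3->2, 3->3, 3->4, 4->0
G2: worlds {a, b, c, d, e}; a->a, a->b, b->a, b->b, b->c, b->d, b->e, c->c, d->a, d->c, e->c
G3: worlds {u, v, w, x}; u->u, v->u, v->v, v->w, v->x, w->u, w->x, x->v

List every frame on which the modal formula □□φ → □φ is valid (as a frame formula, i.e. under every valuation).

This is the axiom for density; its first-order frame correspondent is ∀x ∀y (Rxy → ∃z (Rxz ∧ Rzy)).
G1: fails — R40 but no z with R4z and Rz0.
G2: holds.
G3: fails — Rwx but no z with Rwz and Rzx.

G2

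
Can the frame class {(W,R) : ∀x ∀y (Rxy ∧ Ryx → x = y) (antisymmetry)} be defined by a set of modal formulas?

No — not modally definable

Any modally definable frame class is closed under surjective bounded morphisms.
The 4-cycle (worlds w0,w1,w2,w3 with w0→w1→w2→w3→w0) is antisymmetric. Sending even-indexed worlds to s and odd-indexed worlds to t is a surjective bounded morphism onto the two-world frame with s↔t, which is not antisymmetric.
So no modal formula (or set of formulas) defines exactly the antisymmetric frames.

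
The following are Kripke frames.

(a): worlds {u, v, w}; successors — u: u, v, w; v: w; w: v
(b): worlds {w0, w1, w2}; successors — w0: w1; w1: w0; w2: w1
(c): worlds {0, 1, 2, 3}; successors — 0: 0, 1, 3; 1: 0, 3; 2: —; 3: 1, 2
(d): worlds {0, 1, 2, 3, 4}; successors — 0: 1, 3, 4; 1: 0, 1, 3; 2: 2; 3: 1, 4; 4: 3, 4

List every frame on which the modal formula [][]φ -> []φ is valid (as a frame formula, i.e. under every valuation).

(d)

This is the axiom for density; its first-order frame correspondent is forall x forall y (Rxy -> exists z (Rxz & Rzy)).
(a): fails — Rvw but no z with Rvz and Rzw.
(b): fails — Rw0w1 but no z with Rw0z and Rzw1.
(c): fails — R32 but no z with R3z and Rz2.
(d): holds.
Valid on: (d).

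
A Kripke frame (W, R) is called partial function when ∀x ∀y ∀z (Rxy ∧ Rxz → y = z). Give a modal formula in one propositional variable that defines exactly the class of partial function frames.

This is partial functionality; the standard corresponding axiom is CD: ◇ψ → □ψ.

◇ψ → □ψ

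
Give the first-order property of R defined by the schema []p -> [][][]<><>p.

This is a Sahlqvist (Geach-type) schema ◇^0□^1p → □^3◇^2p.
Minimal-valuation argument: fix x; take any y with xR^0y and any z with xR^3z. Set V(p) to the set of worlds R-reachable from y in exactly 1 step. Then □^1p holds at y, so the antecedent holds at x; validity forces ◇^2p at z, giving a w with zR^2w and yR^1w.
First-order correspondent: forall x forall z (x R^3 z -> exists w (xRw & z R^2 w)).

forall x forall z (x R^3 z -> exists w (xRw & z R^2 w))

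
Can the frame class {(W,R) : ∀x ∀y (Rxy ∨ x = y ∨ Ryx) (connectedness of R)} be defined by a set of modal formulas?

Any modally definable frame class is closed under disjoint unions.
Take 4 disjoint single-world reflexive frames: each is trivially connected, but their disjoint union has 4 worlds with no edge between distinct components, so it is not connected.
So the class is not modally definable.

No — not modally definable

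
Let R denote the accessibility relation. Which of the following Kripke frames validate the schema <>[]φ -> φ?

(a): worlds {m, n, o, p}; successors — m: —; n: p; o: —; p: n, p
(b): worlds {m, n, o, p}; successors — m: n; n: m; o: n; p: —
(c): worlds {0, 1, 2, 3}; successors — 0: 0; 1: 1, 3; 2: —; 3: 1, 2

(a)

This is the axiom for a generalized confluence (Geach) condition; its first-order frame correspondent is forall x forall y (xRy -> exists w (yRw & x = w)).
(a): holds.
(b): fails — oRn but no w with nRw and o=w.
(c): fails — 3R2 but no w with 2Rw and 3=w.
Valid on: (a).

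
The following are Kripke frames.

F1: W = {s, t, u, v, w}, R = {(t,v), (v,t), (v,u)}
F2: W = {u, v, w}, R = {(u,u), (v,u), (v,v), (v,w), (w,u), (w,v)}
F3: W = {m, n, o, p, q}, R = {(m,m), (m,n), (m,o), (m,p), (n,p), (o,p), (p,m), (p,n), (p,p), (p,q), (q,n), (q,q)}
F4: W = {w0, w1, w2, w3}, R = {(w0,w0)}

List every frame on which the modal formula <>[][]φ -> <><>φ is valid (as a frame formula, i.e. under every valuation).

The schema corresponds to a generalized confluence (Geach) condition: forall x forall y (xRy -> exists w (y R^2 w & x R^2 w)).
F1: fails — tRv but no w* with vR²w* and tR²w*.
F2: condition met.
F3: condition met.
F4: condition met.
Valid on: F2, F3, F4.

F2, F3, F4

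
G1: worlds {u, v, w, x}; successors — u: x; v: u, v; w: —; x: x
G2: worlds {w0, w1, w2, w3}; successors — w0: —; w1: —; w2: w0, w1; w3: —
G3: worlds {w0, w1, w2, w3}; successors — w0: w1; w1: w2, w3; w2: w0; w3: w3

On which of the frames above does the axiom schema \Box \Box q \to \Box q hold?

The schema corresponds to density: \forall x \forall y (Rxy \to \exists z (Rxz \wedge Rzy)).
G1: ✓.
G2: fails — Rw2w0 but no z with Rw2z and Rzw0.
G3: fails — Rw1w2 but no z with Rw1z and Rzw2.

G1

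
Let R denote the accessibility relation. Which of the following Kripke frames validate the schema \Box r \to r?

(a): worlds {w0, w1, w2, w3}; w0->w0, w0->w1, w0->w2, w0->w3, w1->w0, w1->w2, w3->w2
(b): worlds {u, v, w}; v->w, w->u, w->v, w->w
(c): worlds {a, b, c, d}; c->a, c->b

The schema corresponds to reflexivity: \forall x Rxx.
(a): fails — world w1 does not see itself.
(b): fails — world u does not see itself.
(c): fails — world a does not see itself.

none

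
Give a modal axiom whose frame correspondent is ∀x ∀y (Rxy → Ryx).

s → □◇s

A defining formula is s → □◇s (the B axiom).
Suppose s→□◇s is valid. Take Rxy and set V(s)={x}. Then s at x, so □◇s at x, so ◇s at y, so some z with Ryz has s; z=x, i.e. Ryx.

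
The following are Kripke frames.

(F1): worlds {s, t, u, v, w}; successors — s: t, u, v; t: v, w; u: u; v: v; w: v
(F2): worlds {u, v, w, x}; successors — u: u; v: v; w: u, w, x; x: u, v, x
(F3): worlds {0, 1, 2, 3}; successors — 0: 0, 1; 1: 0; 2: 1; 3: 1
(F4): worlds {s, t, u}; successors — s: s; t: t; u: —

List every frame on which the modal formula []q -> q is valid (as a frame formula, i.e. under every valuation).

(F2)

This is the axiom for reflexivity; its first-order frame correspondent is forall x Rxx.
(F1): fails — world s does not see itself.
(F2): condition met.
(F3): fails — world 1 does not see itself.
(F4): fails — world u does not see itself.
Valid on: (F2).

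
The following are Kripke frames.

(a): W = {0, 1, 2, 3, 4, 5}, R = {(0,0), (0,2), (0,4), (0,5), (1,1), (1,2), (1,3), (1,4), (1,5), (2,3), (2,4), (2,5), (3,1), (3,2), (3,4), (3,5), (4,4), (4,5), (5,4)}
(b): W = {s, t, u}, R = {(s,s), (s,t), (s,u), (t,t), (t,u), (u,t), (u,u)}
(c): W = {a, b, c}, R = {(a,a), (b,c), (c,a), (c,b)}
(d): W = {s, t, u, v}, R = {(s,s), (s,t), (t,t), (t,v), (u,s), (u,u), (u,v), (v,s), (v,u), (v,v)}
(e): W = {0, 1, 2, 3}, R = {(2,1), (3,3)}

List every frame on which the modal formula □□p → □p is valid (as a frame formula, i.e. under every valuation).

(b), (d)

The schema corresponds to density: ∀x ∀y (Rxy → ∃z (Rxz ∧ Rzy)).
(a): fails — R23 but no z with R2z and Rz3.
(b): holds.
(c): fails — Rbc but no z with Rbz and Rzc.
(d): holds.
(e): fails — R21 but no z with R2z and Rz1.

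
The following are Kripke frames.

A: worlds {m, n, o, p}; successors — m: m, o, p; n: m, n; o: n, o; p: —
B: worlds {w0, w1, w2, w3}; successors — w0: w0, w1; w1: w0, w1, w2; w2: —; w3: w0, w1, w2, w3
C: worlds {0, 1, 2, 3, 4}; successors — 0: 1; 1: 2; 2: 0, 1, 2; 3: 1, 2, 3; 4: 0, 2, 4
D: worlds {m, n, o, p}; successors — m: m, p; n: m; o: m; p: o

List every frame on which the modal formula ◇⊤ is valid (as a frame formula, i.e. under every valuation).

C, D

This is the axiom for seriality; its first-order frame correspondent is ∀x ∃y Rxy.
A: fails — world p has no successor.
B: fails — world w2 has no successor.
C: ✓.
D: ✓.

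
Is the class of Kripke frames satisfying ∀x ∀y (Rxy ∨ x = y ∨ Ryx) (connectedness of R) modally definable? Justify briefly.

No

If a class were modally definable it would be closed under disjoint unions (Goldblatt–Thomason).
Take 4 disjoint single-world reflexive frames: each is trivially connected, but their disjoint union has 4 worlds with no edge between distinct components, so it is not connected.
Hence connectedness of R is not modally definable.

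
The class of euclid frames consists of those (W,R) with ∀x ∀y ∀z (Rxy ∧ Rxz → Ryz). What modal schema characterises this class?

A defining formula is ◇q → □◇q (the 5 axiom).

◇q → □◇q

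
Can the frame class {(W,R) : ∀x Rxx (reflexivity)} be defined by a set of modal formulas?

Definable; □q → q defines it

Yes: it is reflexivity, defined by the T schema □q → q.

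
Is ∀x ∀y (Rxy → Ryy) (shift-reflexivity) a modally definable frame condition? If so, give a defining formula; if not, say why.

Yes — defined by □(□r → r)

Yes: it is shift-reflexivity, defined by the T□ schema □(□r → r).
Suppose □(□r→r) is valid. Take Rxy and set V(r)={w : Ryw}. Then at y, □r holds; since □(□r→r) at x, □r→r at y, so r at y, i.e. Ryy.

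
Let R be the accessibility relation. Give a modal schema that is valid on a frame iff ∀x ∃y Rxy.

The condition is seriality. The D schema □q → ◇q defines it.
Suppose □q→◇q is valid. At any x set V(q)=W. Then □q at x, so ◇q at x, so x has a successor.

□q → ◇q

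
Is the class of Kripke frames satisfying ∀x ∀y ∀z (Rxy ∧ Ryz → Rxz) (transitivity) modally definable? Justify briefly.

Yes, by □q → □□q

This is a Sahlqvist condition; the 4 axiom □q → □□q defines it.
Suppose □q→□□q is valid. Take Rxy, Ryz and set V(q)={w : Rxw}. Then □q at x, so □□q at x, so □q at y, so q at z, i.e. Rxz.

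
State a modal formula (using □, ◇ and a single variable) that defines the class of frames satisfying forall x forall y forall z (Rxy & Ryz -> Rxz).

□r → □□r

This is transitivity; the standard corresponding axiom is 4: □r → □□r.
Suppose □r→□□r is valid. Take Rxy, Ryz and set V(r)={w : Rxw}. Then □r at x, so □□r at x, so □r at y, so r at z, i.e. Rxz.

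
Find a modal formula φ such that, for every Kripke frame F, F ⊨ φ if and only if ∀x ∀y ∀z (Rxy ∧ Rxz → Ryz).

◇r → □◇r

The condition is the Euclidean property. The 5 schema ◇r → □◇r defines it.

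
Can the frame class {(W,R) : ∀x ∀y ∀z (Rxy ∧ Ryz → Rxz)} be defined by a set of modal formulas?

Yes, by □p → □□p

Yes: it is transitivity, defined by the 4 schema □p → □□p.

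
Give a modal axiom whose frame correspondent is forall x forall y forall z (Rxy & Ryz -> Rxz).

This is transitivity; the standard corresponding axiom is 4: □q → □□q.
Suppose □q→□□q is valid. Take Rxy, Ryz and set V(q)={w : Rxw}. Then □q at x, so □□q at x, so □q at y, so q at z, i.e. Rxz.

□q → □□q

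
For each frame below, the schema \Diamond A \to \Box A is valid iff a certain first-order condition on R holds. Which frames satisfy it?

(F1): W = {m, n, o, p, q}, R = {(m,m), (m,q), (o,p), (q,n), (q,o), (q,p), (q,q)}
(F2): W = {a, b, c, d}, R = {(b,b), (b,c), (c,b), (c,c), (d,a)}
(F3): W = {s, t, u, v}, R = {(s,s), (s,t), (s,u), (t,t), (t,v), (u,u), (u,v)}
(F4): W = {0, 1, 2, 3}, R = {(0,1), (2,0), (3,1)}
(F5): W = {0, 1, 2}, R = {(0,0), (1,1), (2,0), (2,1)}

The schema corresponds to partial functionality: \forall x \forall y \forall z (Rxy \wedge Rxz \to y = z).
(F1): fails — m sees both m and q.
(F2): fails — b sees both b and c.
(F3): fails — s sees both s and t.
(F4): condition met.
(F5): fails — 2 sees both 0 and 1.

(F4)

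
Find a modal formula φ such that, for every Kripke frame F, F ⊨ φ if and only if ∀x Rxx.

□r → r

A defining formula is □r → r (the T axiom).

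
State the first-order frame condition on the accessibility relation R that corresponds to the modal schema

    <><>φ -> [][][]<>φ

forall x forall y forall z ((x R^2 y & x R^3 z) -> exists w (y = w & zRw))

This is a Sahlqvist (Geach-type) schema ◇^2□^0φ → □^3◇^1φ.
Minimal-valuation argument: fix x; take any y with xR^2y and any z with xR^3z. Set V(φ) to the set of worlds R-reachable from y in exactly 0 steps. Then □^0φ holds at y, so the antecedent holds at x; validity forces ◇^1φ at z, giving a w with zR^1w and yR^0w.
First-order correspondent: forall x forall y forall z ((x R^2 y & x R^3 z) -> exists w (y = w & zRw)).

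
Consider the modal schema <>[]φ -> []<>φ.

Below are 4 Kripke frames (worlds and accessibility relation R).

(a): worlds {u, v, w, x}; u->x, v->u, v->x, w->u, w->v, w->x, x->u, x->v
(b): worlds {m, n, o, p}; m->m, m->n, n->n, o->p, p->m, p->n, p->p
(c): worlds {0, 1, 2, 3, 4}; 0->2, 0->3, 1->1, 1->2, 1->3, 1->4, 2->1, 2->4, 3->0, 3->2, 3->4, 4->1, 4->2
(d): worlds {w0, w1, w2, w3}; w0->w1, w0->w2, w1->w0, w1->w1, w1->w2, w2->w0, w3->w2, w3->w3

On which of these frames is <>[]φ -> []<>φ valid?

(b)

Frame correspondent (Sahlqvist): forall x forall y forall z (Rxy & Rxz -> exists w (Ryw & Rzw)) — i.e. convergence.
(a): fails — Rvu and Rvx but u and x have no common successor.
(b): condition met.
(c): fails — R32 and R30 but 2 and 0 have no common successor.
(d): fails — Rw1w2 and Rw1w0 but w2 and w0 have no common successor.
Valid on: (b).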